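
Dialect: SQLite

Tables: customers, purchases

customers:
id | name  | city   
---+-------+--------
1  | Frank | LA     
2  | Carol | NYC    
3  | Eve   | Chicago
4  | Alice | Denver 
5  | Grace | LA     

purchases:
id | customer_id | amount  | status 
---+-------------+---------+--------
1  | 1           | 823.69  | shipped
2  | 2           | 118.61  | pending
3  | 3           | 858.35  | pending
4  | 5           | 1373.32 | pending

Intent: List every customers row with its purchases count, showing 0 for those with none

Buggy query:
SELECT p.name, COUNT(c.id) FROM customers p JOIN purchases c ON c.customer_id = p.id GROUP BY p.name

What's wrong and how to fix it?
Bug: An inner join excludes parents with zero children

Fix: Switch to LEFT JOIN to retain unmatched parent rows

Corrected query:
SELECT p.name, COUNT(c.id) FROM customers p LEFT JOIN purchases c ON c.customer_id = p.id GROUP BY p.name

Result:
name  | COUNT(c.id)
------+------------
Alice | 0          
Carol | 1          
Eve   | 1          
Frank | 1          
Grace | 1          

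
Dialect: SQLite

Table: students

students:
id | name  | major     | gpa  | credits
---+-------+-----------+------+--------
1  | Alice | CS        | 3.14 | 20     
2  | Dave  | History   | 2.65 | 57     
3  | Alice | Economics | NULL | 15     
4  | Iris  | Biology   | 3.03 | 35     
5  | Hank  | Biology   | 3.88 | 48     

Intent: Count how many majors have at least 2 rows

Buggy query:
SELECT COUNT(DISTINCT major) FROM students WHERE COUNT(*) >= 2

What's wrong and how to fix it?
Bug: WHERE filters individual rows, not groups, so a group-level COUNT is invalid there

Fix: Group first with HAVING COUNT(*) >= 2, then COUNT the resulting groups

Corrected query:
SELECT COUNT(*) FROM (SELECT major FROM students GROUP BY major HAVING COUNT(*) >= 2)

Result:
COUNT(*)
--------
1       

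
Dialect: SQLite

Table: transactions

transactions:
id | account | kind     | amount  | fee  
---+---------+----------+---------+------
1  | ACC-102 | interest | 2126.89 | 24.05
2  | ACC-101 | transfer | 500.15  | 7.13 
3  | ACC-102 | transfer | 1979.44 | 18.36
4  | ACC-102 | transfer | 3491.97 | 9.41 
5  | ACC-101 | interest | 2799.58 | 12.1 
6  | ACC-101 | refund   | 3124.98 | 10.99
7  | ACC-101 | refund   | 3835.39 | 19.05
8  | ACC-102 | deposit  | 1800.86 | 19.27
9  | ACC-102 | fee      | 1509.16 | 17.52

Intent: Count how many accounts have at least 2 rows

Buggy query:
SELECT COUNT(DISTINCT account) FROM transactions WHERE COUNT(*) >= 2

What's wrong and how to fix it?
Bug: COUNT(*) cannot appear in WHERE; the per-group count doesn't exist yet

Fix: Use a subquery that GROUPs and filters with HAVING, then count its rows

Corrected query:
SELECT COUNT(*) FROM (SELECT account FROM transactions GROUP BY account HAVING COUNT(*) >= 2)

Result:
COUNT(*)
--------
2       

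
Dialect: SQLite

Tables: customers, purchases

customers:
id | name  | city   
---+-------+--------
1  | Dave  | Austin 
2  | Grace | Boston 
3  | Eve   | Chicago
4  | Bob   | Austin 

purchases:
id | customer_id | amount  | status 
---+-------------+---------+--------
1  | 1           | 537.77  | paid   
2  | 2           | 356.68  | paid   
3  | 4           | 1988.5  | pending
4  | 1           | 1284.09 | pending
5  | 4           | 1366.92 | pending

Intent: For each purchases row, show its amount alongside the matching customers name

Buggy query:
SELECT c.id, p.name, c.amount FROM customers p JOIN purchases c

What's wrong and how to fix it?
Bug: Missing join condition: each purchases row is matched to all customers rows instead of just its own

Fix: Add ON c.customer_id = p.id to the JOIN

Corrected query:
SELECT c.id, p.name, c.amount FROM customers p JOIN purchases c ON c.customer_id = p.id

Result:
id | name  | amount 
---+-------+--------
1  | Dave  | 537.77 
2  | Grace | 356.68 
3  | Bob   | 1988.5 
4  | Dave  | 1284.09
5  | Bob   | 1366.92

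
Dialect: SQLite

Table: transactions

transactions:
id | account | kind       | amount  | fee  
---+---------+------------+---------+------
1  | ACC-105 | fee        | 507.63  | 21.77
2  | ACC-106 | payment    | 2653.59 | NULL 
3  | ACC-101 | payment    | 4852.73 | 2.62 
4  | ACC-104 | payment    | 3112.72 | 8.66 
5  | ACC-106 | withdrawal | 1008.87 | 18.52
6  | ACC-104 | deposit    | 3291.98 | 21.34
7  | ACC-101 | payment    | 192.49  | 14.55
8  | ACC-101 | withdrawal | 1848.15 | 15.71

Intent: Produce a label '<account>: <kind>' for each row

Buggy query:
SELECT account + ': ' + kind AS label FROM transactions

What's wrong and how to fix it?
Bug: '+' is numeric addition; on text columns SQLite converts them to 0 instead of concatenating

Fix: Replace + with || to concatenate text

Corrected query:
SELECT account || ': ' || kind AS label FROM transactions

Result:
label              
-------------------
ACC-105: fee       
ACC-106: payment   
ACC-101: payment   
ACC-104: payment   
ACC-106: withdrawal
ACC-104: deposit   
ACC-101: payment   
ACC-101: withdrawal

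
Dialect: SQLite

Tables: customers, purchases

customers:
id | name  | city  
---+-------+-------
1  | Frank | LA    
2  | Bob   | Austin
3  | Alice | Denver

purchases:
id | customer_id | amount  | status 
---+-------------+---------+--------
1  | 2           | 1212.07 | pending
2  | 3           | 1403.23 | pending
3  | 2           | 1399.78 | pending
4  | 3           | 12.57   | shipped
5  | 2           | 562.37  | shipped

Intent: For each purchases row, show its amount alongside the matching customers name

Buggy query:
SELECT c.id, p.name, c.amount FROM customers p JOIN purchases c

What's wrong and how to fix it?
Bug: JOIN with no ON clause produces a cartesian product; every purchases row pairs with every customers row

Fix: Specify the join condition linking the foreign key to the parent id

Corrected query:
SELECT c.id, p.name, c.amount FROM customers p JOIN purchases c ON c.customer_id = p.id

Result:
id | name  | amount 
---+-------+--------
1  | Bob   | 1212.07
2  | Alice | 1403.23
3  | Bob   | 1399.78
4  | Alice | 12.57  
5  | Bob   | 562.37 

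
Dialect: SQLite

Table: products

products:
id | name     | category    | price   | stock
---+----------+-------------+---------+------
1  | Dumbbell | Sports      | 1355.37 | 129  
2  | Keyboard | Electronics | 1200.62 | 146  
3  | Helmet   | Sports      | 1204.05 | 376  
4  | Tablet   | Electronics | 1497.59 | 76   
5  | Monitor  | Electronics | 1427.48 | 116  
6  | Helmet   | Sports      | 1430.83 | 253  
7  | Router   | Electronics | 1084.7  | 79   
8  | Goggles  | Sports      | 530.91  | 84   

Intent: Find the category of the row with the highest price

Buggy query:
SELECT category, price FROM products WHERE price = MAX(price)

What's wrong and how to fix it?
Bug: MAX(price) is an aggregate and cannot be used directly in WHERE

Fix: Use a subquery: WHERE price = (SELECT MAX(price) FROM products)

Corrected query:
SELECT category, price FROM products WHERE price = (SELECT MAX(price) FROM products)

Result:
category    | price  
------------+--------
Electronics | 1497.59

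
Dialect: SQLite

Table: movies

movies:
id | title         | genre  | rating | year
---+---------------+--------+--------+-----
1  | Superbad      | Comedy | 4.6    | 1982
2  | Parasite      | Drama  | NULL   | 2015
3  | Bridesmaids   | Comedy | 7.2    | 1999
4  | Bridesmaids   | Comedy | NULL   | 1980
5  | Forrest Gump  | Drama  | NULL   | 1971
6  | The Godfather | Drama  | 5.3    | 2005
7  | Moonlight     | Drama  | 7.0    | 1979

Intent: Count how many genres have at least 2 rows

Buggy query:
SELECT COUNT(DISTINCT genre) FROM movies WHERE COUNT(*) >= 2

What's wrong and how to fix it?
Bug: COUNT(*) cannot appear in WHERE; the per-group count doesn't exist yet

Fix: Use a subquery that GROUPs and filters with HAVING, then count its rows

Corrected query:
SELECT COUNT(*) FROM (SELECT genre FROM movies GROUP BY genre HAVING COUNT(*) >= 2)

Result:
COUNT(*)
--------
2       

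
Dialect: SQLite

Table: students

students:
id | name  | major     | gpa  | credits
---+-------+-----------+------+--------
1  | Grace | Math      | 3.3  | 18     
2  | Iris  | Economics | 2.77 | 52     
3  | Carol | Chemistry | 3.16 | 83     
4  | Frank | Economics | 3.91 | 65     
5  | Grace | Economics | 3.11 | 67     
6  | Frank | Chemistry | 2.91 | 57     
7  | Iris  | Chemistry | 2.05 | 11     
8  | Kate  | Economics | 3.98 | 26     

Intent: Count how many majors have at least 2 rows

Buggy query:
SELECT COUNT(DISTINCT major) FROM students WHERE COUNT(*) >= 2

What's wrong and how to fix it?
Bug: COUNT(*) cannot appear in WHERE; the per-group count doesn't exist yet

Fix: Group first with HAVING COUNT(*) >= 2, then COUNT the resulting groups

Corrected query:
SELECT COUNT(*) FROM (SELECT major FROM students GROUP BY major HAVING COUNT(*) >= 2)

Result:
COUNT(*)
--------
2       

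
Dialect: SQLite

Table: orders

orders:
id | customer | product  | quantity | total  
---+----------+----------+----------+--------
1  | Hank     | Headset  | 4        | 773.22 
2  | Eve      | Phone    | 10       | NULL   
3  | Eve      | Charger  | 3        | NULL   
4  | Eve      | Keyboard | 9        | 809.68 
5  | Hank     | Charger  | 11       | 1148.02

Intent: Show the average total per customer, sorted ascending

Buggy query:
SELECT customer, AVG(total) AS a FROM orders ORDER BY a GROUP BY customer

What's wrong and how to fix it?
Bug: GROUP BY must precede ORDER BY

Fix: Reorder: SELECT … FROM … GROUP BY … ORDER BY …

Corrected query:
SELECT customer, AVG(total) AS a FROM orders GROUP BY customer ORDER BY a

Result:
customer | a     
---------+-------
Eve      | 809.68
Hank     | 960.62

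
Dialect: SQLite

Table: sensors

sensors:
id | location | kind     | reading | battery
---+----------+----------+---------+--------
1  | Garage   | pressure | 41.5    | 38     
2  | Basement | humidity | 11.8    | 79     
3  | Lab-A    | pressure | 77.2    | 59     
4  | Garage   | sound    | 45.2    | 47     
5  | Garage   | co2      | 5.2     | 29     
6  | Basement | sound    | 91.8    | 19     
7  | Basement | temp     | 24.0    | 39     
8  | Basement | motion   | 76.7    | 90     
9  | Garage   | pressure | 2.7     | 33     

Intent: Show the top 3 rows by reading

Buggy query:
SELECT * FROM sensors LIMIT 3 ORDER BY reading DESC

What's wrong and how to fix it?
Bug: LIMIT must come after ORDER BY

Fix: Swap the clauses: ORDER BY first, then LIMIT

Corrected query:
SELECT * FROM sensors ORDER BY reading DESC LIMIT 3

Result:
id | location | kind     | reading | battery
---+----------+----------+---------+--------
6  | Basement | sound    | 91.8    | 19     
3  | Lab-A    | pressure | 77.2    | 59     
8  | Basement | motion   | 76.7    | 90     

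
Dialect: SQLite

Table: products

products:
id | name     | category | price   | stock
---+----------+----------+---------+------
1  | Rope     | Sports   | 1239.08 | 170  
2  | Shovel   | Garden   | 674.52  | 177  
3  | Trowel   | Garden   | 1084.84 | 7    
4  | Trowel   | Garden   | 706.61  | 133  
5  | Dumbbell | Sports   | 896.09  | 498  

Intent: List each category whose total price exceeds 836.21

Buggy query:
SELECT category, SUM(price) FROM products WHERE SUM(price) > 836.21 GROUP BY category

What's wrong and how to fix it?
Bug: SUM(price) is an aggregate, but WHERE filters rows before aggregation

Fix: Use HAVING (which filters groups after aggregation) instead of WHERE

Corrected query:
SELECT category, SUM(price) FROM products GROUP BY category HAVING SUM(price) > 836.21

Result:
category | SUM(price)
---------+-----------
Garden   | 2465.97   
Sports   | 2135.17   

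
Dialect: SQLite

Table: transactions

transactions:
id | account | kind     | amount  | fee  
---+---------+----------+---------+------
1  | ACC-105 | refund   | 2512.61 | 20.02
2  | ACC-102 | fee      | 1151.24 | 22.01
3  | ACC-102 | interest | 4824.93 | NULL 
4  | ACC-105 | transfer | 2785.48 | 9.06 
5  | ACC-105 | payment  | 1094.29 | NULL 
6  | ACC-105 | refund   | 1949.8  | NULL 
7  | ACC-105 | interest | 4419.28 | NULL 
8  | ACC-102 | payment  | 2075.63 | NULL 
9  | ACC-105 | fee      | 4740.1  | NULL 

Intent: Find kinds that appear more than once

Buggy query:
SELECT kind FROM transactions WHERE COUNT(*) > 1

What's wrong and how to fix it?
Bug: COUNT(*) is an aggregate and cannot be used in WHERE

Fix: Group first, then use HAVING for the count condition

Corrected query:
SELECT kind FROM transactions GROUP BY kind HAVING COUNT(*) > 1

Result:
kind    
--------
fee     
interest
payment 
refund  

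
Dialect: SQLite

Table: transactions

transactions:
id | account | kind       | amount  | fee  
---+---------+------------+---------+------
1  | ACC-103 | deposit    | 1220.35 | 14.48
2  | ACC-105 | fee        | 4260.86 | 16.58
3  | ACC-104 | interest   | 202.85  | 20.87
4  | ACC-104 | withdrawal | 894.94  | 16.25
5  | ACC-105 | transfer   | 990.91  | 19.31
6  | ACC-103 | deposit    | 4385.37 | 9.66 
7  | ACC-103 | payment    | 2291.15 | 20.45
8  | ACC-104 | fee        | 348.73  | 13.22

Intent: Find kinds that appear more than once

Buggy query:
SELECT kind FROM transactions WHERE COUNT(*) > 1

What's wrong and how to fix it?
Bug: COUNT(*) is an aggregate and cannot be used in WHERE

Fix: Group first, then use HAVING for the count condition

Corrected query:
SELECT kind FROM transactions GROUP BY kind HAVING COUNT(*) > 1

Result:
kind   
-------
deposit
fee    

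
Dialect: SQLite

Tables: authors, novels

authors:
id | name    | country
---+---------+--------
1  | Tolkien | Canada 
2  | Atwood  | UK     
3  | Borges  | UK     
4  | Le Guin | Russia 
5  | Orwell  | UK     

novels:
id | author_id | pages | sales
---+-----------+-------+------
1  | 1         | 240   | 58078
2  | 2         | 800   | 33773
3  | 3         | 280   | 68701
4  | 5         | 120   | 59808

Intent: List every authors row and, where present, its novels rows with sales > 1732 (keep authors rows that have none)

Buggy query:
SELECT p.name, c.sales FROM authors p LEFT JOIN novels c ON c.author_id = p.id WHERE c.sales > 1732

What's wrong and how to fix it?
Bug: Filtering c.sales in WHERE discards the NULL rows produced by LEFT JOIN, turning it into an inner join

Fix: Put 'c.sales > 1732' in the JOIN's ON clause instead of WHERE

Corrected query:
SELECT p.name, c.sales FROM authors p LEFT JOIN novels c ON c.author_id = p.id AND c.sales > 1732

Result:
name    | sales
--------+------
Tolkien | 58078
Atwood  | 33773
Borges  | 68701
Le Guin | NULL 
Orwell  | 59808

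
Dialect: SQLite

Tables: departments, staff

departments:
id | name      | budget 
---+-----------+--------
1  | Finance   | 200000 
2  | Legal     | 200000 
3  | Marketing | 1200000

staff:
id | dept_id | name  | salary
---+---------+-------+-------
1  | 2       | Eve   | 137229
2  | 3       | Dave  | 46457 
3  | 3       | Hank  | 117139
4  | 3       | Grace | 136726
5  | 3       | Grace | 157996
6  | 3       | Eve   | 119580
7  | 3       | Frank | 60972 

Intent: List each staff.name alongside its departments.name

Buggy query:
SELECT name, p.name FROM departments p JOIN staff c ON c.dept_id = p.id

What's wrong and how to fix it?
Bug: 'name' exists in both joined tables, so the database can't tell which one is meant

Fix: Prefix ambiguous columns with the table alias

Corrected query:
SELECT c.name, p.name FROM departments p JOIN staff c ON c.dept_id = p.id

Result:
name  | name     
------+----------
Eve   | Legal    
Dave  | Marketing
Hank  | Marketing
Grace | Marketing
Grace | Marketing
Eve   | Marketing
Frank | Marketing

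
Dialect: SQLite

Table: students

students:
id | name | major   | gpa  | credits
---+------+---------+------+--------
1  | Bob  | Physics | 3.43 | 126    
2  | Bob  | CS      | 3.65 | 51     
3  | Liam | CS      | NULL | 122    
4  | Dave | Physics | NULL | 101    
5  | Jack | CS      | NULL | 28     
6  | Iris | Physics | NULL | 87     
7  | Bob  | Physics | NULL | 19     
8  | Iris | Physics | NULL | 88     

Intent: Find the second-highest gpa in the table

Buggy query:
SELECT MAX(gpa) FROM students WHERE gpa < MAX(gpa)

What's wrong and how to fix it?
Bug: MAX(gpa) on the right of the comparison is an aggregate-in-WHERE error

Fix: Put the inner MAX in a scalar subquery

Corrected query:
SELECT MAX(gpa) FROM students WHERE gpa < (SELECT MAX(gpa) FROM students)

Result:
MAX(gpa)
--------
3.43    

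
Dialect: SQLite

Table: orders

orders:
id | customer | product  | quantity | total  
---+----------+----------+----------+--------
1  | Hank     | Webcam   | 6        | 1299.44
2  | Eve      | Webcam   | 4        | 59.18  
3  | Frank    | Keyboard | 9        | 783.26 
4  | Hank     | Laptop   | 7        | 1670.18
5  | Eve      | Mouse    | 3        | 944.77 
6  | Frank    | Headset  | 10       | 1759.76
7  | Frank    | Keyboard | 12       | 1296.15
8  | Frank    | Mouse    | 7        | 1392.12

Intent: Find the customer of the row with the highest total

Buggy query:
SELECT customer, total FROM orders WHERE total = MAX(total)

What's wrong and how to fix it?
Bug: MAX(total) is an aggregate and cannot be used directly in WHERE

Fix: Wrap MAX in a scalar subquery so WHERE compares against a single value

Corrected query:
SELECT customer, total FROM orders WHERE total = (SELECT MAX(total) FROM orders)

Result:
customer | total  
---------+--------
Frank    | 1759.76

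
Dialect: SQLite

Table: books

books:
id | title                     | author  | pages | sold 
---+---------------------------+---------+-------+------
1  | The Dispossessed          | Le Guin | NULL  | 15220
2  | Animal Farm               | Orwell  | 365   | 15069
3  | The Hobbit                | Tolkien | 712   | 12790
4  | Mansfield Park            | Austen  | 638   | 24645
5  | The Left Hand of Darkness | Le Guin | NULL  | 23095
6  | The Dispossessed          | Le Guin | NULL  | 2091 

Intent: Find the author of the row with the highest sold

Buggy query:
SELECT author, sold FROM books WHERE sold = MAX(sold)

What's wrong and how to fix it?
Bug: MAX(sold) is an aggregate and cannot be used directly in WHERE

Fix: Use a subquery: WHERE sold = (SELECT MAX(sold) FROM books)

Corrected query:
SELECT author, sold FROM books WHERE sold = (SELECT MAX(sold) FROM books)

Result:
author | sold 
-------+------
Austen | 24645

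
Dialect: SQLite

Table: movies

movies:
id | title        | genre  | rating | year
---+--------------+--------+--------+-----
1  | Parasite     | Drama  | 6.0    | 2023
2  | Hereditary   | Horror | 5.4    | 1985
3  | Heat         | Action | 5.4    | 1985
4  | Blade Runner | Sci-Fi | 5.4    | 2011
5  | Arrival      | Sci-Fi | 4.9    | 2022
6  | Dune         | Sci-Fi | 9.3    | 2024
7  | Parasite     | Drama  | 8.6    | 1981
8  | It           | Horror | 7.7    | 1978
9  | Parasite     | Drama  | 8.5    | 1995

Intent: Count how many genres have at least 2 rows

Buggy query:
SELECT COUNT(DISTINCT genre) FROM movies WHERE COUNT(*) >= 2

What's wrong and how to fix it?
Bug: COUNT(*) cannot appear in WHERE; the per-group count doesn't exist yet

Fix: Group first with HAVING COUNT(*) >= 2, then COUNT the resulting groups

Corrected query:
SELECT COUNT(*) FROM (SELECT genre FROM movies GROUP BY genre HAVING COUNT(*) >= 2)

Result:
COUNT(*)
--------
3       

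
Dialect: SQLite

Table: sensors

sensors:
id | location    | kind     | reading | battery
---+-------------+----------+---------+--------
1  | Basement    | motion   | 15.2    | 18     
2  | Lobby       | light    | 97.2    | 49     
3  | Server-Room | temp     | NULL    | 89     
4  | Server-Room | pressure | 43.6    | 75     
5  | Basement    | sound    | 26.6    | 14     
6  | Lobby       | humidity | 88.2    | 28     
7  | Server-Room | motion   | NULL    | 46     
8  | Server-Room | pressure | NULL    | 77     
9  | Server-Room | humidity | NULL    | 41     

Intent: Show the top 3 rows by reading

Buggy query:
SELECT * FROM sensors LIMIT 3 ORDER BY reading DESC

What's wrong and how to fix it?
Bug: ORDER BY cannot follow LIMIT; LIMIT is the final clause

Fix: Swap the clauses: ORDER BY first, then LIMIT

Corrected query:
SELECT * FROM sensors ORDER BY reading DESC LIMIT 3

Result:
id | location    | kind     | reading | battery
---+-------------+----------+---------+--------
2  | Lobby       | light    | 97.2    | 49     
6  | Lobby       | humidity | 88.2    | 28     
4  | Server-Room | pressure | 43.6    | 75     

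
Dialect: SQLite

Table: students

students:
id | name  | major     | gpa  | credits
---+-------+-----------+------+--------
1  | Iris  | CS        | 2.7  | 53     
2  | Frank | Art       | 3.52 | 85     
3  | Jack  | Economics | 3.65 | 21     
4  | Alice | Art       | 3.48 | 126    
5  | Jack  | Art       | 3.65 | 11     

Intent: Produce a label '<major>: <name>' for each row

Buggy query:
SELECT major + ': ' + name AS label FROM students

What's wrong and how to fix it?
Bug: SQLite uses || for string concatenation; + coerces text to numbers (yielding 0)

Fix: Replace + with || to concatenate text

Corrected query:
SELECT major || ': ' || name AS label FROM students

Result:
label          
---------------
CS: Iris       
Art: Frank     
Economics: Jack
Art: Alice     
Art: Jack      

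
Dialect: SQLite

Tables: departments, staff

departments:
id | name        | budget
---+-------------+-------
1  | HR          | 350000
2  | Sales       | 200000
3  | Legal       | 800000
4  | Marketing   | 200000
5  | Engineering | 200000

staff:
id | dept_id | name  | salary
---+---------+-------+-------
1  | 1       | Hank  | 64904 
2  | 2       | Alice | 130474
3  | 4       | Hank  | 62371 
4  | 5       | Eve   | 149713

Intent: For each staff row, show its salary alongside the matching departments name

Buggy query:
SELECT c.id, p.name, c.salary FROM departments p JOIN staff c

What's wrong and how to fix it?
Bug: Missing join condition: each staff row is matched to all departments rows instead of just its own

Fix: Add ON c.dept_id = p.id to the JOIN

Corrected query:
SELECT c.id, p.name, c.salary FROM departments p JOIN staff c ON c.dept_id = p.id

Result:
id | name        | salary
---+-------------+-------
1  | HR          | 64904 
2  | Sales       | 130474
3  | Marketing   | 62371 
4  | Engineering | 149713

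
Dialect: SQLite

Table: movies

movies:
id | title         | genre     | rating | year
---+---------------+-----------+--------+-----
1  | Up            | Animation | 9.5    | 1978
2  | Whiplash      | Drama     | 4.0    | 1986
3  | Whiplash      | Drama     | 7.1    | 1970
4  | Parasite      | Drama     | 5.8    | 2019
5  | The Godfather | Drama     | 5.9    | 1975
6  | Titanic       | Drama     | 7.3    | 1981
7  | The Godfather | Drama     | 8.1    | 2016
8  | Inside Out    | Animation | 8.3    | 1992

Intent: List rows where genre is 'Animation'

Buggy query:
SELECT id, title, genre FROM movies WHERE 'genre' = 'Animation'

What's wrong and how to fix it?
Bug: 'genre' in single quotes is a string literal, not the column; the comparison is literal-vs-literal and never true

Fix: Reference the column as genre without single quotes

Corrected query:
SELECT id, title, genre FROM movies WHERE genre = 'Animation'

Result:
id | title      | genre    
---+------------+----------
1  | Up         | Animation
8  | Inside Out | Animation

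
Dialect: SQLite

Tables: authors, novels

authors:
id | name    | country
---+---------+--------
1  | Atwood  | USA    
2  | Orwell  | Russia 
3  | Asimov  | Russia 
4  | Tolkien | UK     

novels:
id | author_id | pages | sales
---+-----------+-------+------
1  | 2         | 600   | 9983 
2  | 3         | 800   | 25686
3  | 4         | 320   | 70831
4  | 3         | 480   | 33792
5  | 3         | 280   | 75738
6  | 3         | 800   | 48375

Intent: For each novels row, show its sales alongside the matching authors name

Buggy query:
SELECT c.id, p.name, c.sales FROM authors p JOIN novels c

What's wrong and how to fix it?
Bug: JOIN with no ON clause produces a cartesian product; every novels row pairs with every authors row

Fix: Specify the join condition linking the foreign key to the parent id

Corrected query:
SELECT c.id, p.name, c.sales FROM authors p JOIN novels c ON c.author_id = p.id

Result:
id | name    | sales
---+---------+------
1  | Orwell  | 9983 
2  | Asimov  | 25686
3  | Tolkien | 70831
4  | Asimov  | 33792
5  | Asimov  | 75738
6  | Asimov  | 48375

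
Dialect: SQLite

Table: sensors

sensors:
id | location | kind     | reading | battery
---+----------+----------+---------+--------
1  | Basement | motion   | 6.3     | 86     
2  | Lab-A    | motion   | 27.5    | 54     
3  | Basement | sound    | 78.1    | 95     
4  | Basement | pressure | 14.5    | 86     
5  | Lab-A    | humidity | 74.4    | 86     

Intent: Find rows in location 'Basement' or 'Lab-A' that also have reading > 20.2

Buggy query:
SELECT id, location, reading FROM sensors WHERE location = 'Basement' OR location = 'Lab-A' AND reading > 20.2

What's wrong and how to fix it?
Bug: Without parentheses, AND is evaluated before OR, so the reading filter only applies to the 'Lab-A' branch

Fix: Add parentheses around the OR so the AND applies to both alternatives

Corrected query:
SELECT id, location, reading FROM sensors WHERE (location = 'Basement' OR location = 'Lab-A') AND reading > 20.2

Result:
id | location | reading
---+----------+--------
2  | Lab-A    | 27.5   
3  | Basement | 78.1   
5  | Lab-A    | 74.4   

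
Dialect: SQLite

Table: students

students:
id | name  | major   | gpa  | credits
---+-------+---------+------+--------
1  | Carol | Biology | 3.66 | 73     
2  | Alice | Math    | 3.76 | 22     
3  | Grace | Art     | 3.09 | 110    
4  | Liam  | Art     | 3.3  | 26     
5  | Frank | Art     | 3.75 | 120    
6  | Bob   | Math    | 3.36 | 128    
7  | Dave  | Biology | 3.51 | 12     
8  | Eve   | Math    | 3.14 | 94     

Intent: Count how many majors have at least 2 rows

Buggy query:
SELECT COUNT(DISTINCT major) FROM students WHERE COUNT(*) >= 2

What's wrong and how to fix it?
Bug: WHERE filters individual rows, not groups, so a group-level COUNT is invalid there

Fix: Use a subquery that GROUPs and filters with HAVING, then count its rows

Corrected query:
SELECT COUNT(*) FROM (SELECT major FROM students GROUP BY major HAVING COUNT(*) >= 2)

Result:
COUNT(*)
--------
3       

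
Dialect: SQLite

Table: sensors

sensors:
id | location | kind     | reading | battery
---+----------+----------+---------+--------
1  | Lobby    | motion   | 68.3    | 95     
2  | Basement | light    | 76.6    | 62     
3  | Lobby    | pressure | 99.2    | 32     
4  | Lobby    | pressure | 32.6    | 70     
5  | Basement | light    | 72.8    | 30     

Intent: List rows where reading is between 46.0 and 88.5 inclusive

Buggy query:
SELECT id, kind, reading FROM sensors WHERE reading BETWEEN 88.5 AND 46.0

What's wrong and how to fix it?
Bug: BETWEEN expects the lower bound first; with 88.5 AND 46.0 the range is empty

Fix: Swap the bounds so the smaller value comes first

Corrected query:
SELECT id, kind, reading FROM sensors WHERE reading BETWEEN 46.0 AND 88.5

Result:
id | kind   | reading
---+--------+--------
1  | motion | 68.3   
2  | light  | 76.6   
5  | light  | 72.8   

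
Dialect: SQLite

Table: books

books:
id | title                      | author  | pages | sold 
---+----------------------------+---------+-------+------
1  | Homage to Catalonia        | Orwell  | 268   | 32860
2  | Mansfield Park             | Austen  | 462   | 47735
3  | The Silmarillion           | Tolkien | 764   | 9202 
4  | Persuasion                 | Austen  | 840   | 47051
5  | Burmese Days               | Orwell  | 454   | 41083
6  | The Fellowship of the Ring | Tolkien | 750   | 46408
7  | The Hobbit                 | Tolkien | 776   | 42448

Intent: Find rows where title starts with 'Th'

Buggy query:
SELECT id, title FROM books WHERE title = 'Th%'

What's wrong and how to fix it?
Bug: '=' compares the literal string including the % character; pattern matching needs LIKE

Fix: Replace '=' with LIKE so 'Th%' is treated as a pattern

Corrected query:
SELECT id, title FROM books WHERE title LIKE 'Th%'

Result:
id | title                     
---+---------------------------
3  | The Silmarillion          
6  | The Fellowship of the Ring
7  | The Hobbit                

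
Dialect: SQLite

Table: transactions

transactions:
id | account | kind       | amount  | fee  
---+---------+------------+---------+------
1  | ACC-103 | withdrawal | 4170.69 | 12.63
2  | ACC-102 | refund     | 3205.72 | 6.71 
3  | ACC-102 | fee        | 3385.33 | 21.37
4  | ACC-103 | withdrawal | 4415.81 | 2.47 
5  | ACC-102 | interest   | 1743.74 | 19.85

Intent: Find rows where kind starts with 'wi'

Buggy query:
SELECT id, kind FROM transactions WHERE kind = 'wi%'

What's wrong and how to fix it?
Bug: Wildcards only work with LIKE; '=' treats '%' as a literal character

Fix: Use LIKE for wildcard pattern matching

Corrected query:
SELECT id, kind FROM transactions WHERE kind LIKE 'wi%'

Result:
id | kind      
---+-----------
1  | withdrawal
4  | withdrawal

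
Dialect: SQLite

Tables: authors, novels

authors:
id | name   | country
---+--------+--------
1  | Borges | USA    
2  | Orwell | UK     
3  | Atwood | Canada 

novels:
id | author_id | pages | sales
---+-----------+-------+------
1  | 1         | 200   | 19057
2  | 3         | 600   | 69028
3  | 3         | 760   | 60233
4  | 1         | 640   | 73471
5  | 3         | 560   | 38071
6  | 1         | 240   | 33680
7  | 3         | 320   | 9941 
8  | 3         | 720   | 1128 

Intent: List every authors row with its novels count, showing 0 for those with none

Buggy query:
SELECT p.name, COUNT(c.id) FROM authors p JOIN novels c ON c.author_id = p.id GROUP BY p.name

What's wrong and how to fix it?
Bug: An inner join excludes parents with zero children

Fix: Use LEFT JOIN so parents without children still appear (COUNT(c.id) gives 0)

Corrected query:
SELECT p.name, COUNT(c.id) FROM authors p LEFT JOIN novels c ON c.author_id = p.id GROUP BY p.name

Result:
name   | COUNT(c.id)
-------+------------
Atwood | 5          
Borges | 3          
Orwell | 0          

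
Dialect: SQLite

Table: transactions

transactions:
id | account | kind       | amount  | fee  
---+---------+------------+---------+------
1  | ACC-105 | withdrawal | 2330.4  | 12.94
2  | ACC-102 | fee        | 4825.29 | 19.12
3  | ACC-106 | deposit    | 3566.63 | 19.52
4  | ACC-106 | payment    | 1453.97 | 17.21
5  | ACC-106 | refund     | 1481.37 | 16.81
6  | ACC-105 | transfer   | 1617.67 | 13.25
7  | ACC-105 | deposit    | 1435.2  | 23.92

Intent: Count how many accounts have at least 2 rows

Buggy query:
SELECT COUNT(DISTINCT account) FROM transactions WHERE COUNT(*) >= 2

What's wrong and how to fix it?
Bug: COUNT(*) cannot appear in WHERE; the per-group count doesn't exist yet

Fix: Group first with HAVING COUNT(*) >= 2, then COUNT the resulting groups

Corrected query:
SELECT COUNT(*) FROM (SELECT account FROM transactions GROUP BY account HAVING COUNT(*) >= 2)

Result:
COUNT(*)
--------
2       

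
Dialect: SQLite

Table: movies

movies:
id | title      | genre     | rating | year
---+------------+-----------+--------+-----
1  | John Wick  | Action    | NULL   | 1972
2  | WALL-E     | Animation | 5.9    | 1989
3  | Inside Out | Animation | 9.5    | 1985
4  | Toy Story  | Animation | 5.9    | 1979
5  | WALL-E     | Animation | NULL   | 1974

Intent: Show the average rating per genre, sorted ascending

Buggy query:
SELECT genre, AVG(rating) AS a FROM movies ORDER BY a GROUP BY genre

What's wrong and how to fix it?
Bug: ORDER BY appears before GROUP BY; SQL clause order requires GROUP BY first

Fix: Move ORDER BY to the end, after GROUP BY

Corrected query:
SELECT genre, AVG(rating) AS a FROM movies GROUP BY genre ORDER BY a

Result:
genre     | a   
----------+-----
Action    | NULL
Animation | 7.1 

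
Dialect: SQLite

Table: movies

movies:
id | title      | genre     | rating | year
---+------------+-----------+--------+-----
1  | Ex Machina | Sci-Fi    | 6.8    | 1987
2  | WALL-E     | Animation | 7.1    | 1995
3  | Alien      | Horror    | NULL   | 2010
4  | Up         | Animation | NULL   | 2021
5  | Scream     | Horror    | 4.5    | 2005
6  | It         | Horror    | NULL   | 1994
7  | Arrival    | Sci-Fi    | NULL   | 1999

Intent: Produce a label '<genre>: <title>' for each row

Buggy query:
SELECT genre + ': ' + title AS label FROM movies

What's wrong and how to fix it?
Bug: '+' is numeric addition; on text columns SQLite converts them to 0 instead of concatenating

Fix: Replace + with || to concatenate text

Corrected query:
SELECT genre || ': ' || title AS label FROM movies

Result:
label             
------------------
Sci-Fi: Ex Machina
Animation: WALL-E 
Horror: Alien     
Animation: Up     
Horror: Scream    
Horror: It        
Sci-Fi: Arrival   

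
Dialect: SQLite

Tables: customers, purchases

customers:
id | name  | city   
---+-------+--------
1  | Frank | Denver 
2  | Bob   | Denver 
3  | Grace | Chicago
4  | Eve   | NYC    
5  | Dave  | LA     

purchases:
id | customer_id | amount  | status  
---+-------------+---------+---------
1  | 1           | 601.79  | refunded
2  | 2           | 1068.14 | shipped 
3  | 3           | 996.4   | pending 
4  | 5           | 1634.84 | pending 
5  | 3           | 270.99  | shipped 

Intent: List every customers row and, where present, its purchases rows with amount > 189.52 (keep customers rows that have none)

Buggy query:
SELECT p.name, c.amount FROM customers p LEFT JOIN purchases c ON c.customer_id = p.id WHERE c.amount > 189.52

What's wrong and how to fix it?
Bug: Filtering c.amount in WHERE discards the NULL rows produced by LEFT JOIN, turning it into an inner join

Fix: Move the right-table condition into the ON clause so unmatched parents are kept

Corrected query:
SELECT p.name, c.amount FROM customers p LEFT JOIN purchases c ON c.customer_id = p.id AND c.amount > 189.52

Result:
name  | amount 
------+--------
Frank | 601.79 
Bob   | 1068.14
Grace | 270.99 
Grace | 996.4  
Eve   | NULL   
Dave  | 1634.84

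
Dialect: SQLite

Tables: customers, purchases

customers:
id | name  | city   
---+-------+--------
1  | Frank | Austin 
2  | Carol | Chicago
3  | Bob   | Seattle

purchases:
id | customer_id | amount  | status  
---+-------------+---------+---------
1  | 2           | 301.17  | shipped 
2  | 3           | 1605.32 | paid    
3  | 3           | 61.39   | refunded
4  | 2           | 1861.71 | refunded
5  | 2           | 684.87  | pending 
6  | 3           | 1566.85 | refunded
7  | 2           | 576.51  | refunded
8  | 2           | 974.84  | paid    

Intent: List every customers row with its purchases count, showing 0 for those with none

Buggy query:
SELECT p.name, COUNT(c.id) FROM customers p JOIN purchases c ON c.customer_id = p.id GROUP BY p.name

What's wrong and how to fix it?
Bug: An inner join excludes parents with zero children

Fix: Switch to LEFT JOIN to retain unmatched parent rows

Corrected query:
SELECT p.name, COUNT(c.id) FROM customers p LEFT JOIN purchases c ON c.customer_id = p.id GROUP BY p.name

Result:
name  | COUNT(c.id)
------+------------
Bob   | 3          
Carol | 5          
Frank | 0          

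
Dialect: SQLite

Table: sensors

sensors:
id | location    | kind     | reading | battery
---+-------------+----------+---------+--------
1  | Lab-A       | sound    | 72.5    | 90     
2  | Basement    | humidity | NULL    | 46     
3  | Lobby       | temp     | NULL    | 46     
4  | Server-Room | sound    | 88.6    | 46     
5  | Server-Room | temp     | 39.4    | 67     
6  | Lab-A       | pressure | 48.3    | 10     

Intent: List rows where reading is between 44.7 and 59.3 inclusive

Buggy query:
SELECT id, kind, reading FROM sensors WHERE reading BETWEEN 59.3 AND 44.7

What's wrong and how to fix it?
Bug: The bounds are reversed; BETWEEN a AND b requires a <= b to match anything

Fix: Swap the bounds so the smaller value comes first

Corrected query:
SELECT id, kind, reading FROM sensors WHERE reading BETWEEN 44.7 AND 59.3

Result:
id | kind     | reading
---+----------+--------
6  | pressure | 48.3   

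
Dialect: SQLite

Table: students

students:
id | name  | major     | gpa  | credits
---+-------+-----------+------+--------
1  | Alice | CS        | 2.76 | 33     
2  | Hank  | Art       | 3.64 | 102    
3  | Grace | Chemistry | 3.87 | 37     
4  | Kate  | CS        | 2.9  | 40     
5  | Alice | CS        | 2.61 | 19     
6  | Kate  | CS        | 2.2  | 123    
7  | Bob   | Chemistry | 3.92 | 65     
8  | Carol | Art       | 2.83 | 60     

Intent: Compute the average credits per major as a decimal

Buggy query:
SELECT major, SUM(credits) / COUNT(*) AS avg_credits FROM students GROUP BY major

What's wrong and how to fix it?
Bug: Both operands are integers, so '/' performs integer division and truncates

Fix: Cast one side to REAL so the division keeps the fractional part

Corrected query:
SELECT major, SUM(credits) * 1.0 / COUNT(*) AS avg_credits FROM students GROUP BY major

Result:
major     | avg_credits
----------+------------
Art       | 81         
CS        | 53.75      
Chemistry | 51         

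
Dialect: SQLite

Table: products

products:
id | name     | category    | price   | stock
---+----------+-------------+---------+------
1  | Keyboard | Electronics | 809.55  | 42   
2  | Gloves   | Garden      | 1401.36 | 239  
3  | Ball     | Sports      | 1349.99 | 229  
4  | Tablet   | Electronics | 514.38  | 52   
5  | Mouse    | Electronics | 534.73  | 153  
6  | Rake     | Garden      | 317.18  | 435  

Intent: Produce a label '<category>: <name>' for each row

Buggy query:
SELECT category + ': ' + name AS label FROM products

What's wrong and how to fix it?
Bug: SQLite uses || for string concatenation; + coerces text to numbers (yielding 0)

Fix: Replace + with || to concatenate text

Corrected query:
SELECT category || ': ' || name AS label FROM products

Result:
label                
---------------------
Electronics: Keyboard
Garden: Gloves       
Sports: Ball         
Electronics: Tablet  
Electronics: Mouse   
Garden: Rake         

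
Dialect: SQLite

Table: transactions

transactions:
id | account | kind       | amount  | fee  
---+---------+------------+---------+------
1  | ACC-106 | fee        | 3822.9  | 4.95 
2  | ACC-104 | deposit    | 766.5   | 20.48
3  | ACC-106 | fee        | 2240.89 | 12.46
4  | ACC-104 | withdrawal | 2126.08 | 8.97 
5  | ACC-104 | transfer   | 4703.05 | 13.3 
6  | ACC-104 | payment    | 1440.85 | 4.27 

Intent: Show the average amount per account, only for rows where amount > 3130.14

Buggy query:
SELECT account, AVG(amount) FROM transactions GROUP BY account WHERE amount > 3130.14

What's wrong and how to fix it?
Bug: WHERE cannot follow GROUP BY

Fix: Place WHERE between FROM and GROUP BY

Corrected query:
SELECT account, AVG(amount) FROM transactions WHERE amount > 3130.14 GROUP BY account

Result:
account | AVG(amount)
--------+------------
ACC-104 | 4703.05    
ACC-106 | 3822.9     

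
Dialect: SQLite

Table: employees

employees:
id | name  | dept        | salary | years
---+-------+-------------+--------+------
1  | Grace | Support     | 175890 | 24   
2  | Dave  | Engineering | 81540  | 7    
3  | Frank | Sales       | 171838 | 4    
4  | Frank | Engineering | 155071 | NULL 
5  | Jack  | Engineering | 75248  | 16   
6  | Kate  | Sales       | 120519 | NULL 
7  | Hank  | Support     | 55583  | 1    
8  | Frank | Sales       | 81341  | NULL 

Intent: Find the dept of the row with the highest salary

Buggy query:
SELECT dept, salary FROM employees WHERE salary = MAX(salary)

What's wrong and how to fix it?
Bug: WHERE is evaluated per row; an aggregate over the whole table isn't defined there

Fix: Use a subquery: WHERE salary = (SELECT MAX(salary) FROM employees)

Corrected query:
SELECT dept, salary FROM employees WHERE salary = (SELECT MAX(salary) FROM employees)

Result:
dept    | salary
--------+-------
Support | 175890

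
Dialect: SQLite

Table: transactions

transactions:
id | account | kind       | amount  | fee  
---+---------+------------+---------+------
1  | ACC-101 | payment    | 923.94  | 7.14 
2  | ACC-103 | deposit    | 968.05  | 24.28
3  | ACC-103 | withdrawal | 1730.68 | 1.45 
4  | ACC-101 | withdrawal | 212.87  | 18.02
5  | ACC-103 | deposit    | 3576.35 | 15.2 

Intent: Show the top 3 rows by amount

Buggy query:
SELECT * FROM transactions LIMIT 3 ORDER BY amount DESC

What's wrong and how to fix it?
Bug: LIMIT must come after ORDER BY

Fix: Sort with ORDER BY, then apply LIMIT

Corrected query:
SELECT * FROM transactions ORDER BY amount DESC LIMIT 3

Result:
id | account | kind       | amount  | fee  
---+---------+------------+---------+------
5  | ACC-103 | deposit    | 3576.35 | 15.2 
3  | ACC-103 | withdrawal | 1730.68 | 1.45 
2  | ACC-103 | deposit    | 968.05  | 24.28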